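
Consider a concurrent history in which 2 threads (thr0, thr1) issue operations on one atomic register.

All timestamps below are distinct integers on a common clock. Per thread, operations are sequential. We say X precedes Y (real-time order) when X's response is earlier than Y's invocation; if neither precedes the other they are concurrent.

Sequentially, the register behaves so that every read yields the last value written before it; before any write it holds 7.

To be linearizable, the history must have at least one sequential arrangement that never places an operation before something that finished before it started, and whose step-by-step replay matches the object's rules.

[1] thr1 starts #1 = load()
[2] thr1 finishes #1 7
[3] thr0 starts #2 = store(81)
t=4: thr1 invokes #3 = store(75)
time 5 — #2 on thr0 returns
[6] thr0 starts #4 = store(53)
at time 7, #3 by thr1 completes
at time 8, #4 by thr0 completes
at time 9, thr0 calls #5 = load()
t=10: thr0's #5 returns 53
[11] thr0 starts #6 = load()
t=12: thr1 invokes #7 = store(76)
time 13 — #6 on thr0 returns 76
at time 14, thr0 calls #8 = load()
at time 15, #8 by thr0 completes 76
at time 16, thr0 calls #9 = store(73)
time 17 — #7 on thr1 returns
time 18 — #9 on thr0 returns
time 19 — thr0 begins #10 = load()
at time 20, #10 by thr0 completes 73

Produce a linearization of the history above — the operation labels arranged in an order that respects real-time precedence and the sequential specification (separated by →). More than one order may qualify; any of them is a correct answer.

#1 → #2 → #3 → #4 → #5 → #7 → #6 → #8 → #9 → #10

1. #1 load() → 7, leaving value 7
2. #2 store(81), leaving value 81
3. #3 store(75), leaving value 75
4. #4 store(53), leaving value 53
5. #5 load() → 53, leaving value 53
6. #7 store(76), leaving value 76
7. #6 load() → 76, leaving value 76
8. #8 load() → 76, leaving value 76
9. #9 store(73), leaving value 73
10. #10 load() → 73, leaving value 73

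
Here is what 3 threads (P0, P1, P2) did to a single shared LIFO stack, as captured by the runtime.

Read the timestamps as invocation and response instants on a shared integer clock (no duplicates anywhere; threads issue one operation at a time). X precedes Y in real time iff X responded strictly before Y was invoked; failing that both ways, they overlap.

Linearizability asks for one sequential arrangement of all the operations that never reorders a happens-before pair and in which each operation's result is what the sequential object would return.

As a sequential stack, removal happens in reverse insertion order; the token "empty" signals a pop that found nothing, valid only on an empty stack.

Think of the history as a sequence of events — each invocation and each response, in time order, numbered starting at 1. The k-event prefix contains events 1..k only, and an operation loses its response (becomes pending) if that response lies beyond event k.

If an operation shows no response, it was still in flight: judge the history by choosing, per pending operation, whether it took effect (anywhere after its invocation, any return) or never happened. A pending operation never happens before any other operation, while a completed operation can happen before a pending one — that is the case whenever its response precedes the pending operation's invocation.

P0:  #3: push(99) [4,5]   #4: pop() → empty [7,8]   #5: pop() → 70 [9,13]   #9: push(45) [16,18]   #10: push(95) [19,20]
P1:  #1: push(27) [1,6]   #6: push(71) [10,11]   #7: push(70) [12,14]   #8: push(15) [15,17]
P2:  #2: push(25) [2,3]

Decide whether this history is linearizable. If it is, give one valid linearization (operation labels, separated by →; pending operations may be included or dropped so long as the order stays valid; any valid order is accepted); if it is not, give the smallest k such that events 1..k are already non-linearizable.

events 1..7 are fine; event 8 — the response of #4 at time 8 — makes the prefix non-linearizable
3 orders of the 4 completed LIFO stack ops respect real time; none is legal
e.g. #1, #2, #3, #4: illegal at step 4, since #4 pop() → empty cannot apply there
e.g. #2, #1, #3, #4: illegal at step 4, since #4 pop() → empty cannot apply there

not linearizable — minimal violating prefix: 8 events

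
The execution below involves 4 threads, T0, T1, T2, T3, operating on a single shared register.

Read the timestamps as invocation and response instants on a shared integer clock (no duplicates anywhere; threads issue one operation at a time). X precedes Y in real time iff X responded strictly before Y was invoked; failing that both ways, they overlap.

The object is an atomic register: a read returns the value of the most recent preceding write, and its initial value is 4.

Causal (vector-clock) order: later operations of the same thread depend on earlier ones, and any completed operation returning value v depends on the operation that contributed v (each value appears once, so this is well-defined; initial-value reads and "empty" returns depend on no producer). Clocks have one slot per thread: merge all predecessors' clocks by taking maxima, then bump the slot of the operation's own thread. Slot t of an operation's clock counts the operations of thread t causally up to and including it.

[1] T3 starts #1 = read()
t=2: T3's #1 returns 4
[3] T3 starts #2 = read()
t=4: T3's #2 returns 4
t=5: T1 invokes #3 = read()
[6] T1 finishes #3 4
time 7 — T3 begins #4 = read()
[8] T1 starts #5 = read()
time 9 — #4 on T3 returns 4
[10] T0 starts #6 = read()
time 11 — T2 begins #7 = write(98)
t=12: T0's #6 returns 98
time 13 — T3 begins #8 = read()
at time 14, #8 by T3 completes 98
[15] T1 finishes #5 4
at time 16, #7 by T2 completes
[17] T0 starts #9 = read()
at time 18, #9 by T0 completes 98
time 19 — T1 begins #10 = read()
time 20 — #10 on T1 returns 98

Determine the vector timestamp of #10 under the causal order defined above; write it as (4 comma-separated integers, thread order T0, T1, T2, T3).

(0, 3, 1, 0)

#1, invoked 1, has no incoming edges; only T3's bump applies → (0, 0, 0, 1)
#7, invoked 11, has no incoming edges; only T2's bump applies → (0, 0, 1, 0)
#3, invoked 5, has no incoming edges; only T1's bump applies → (0, 1, 0, 0)
#2, invoked 3, takes VC(#1)=(0, 0, 0, 1) under max, adds 1 for T3 → (0, 0, 0, 2)
#5, invoked 8, takes VC(#3)=(0, 1, 0, 0) under max, adds 1 for T1 → (0, 2, 0, 0)
#6, invoked 10, takes VC(#7)=(0, 0, 1, 0) under max, adds 1 for T0 → (1, 0, 1, 0)
#4, invoked 7, takes VC(#2)=(0, 0, 0, 2) under max, adds 1 for T3 → (0, 0, 0, 3)
#9, invoked 17, takes VC(#6)=(1, 0, 1, 0), VC(#7)=(0, 0, 1, 0) under max, adds 1 for T0 → (2, 0, 1, 0)
#10, invoked 19, takes VC(#5)=(0, 2, 0, 0), VC(#7)=(0, 0, 1, 0) under max, adds 1 for T1 → (0, 3, 1, 0)
#8, invoked 13, takes VC(#4)=(0, 0, 0, 3), VC(#7)=(0, 0, 1, 0) under max, adds 1 for T3 → (0, 0, 1, 4)
target: VC(#10) = (0, 3, 1, 0)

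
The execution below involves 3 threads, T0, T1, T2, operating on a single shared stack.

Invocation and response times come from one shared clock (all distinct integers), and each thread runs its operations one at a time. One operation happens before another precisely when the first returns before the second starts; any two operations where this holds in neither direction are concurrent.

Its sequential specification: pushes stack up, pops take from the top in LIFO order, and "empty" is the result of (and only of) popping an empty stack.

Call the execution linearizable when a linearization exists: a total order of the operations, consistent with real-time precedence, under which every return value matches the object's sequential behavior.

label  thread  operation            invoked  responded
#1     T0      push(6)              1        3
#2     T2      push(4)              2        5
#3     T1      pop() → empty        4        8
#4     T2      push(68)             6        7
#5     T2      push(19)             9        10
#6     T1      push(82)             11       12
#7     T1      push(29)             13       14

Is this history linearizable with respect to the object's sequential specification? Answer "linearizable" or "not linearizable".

not linearizable

prefix check: 1..7 passes, 1..8 fails once #3's time-8 response joins
the 4 completed operations admit 5 real-time orders; each fails the stack replay
e.g. #1, #2, #3, #4: illegal at step 3, since #3 pop() → empty cannot apply there
e.g. #1, #2, #4, #3: illegal at step 4, since #3 pop() → empty cannot apply there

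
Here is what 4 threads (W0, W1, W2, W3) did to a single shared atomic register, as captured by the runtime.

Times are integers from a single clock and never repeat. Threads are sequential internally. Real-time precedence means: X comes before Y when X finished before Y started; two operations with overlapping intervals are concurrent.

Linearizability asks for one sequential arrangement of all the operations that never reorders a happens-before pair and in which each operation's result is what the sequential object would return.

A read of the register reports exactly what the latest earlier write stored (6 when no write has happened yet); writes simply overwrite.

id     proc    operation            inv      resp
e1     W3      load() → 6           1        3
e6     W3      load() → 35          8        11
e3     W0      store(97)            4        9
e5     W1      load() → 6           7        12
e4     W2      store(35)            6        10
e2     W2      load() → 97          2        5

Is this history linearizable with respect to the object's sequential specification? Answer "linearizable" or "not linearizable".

cut after 11 events: linearizable; cut after 12 events (e5 responds, time 12): not linearizable
54 orders of the 6 completed atomic register ops respect real time; none is legal
one such order, e1, e2, e3, e4, e5, e6, breaks at step 2 where e2 load() → 97 is illegal
one such order, e1, e2, e3, e4, e6, e5, breaks at step 2 where e2 load() → 97 is illegal

not linearizable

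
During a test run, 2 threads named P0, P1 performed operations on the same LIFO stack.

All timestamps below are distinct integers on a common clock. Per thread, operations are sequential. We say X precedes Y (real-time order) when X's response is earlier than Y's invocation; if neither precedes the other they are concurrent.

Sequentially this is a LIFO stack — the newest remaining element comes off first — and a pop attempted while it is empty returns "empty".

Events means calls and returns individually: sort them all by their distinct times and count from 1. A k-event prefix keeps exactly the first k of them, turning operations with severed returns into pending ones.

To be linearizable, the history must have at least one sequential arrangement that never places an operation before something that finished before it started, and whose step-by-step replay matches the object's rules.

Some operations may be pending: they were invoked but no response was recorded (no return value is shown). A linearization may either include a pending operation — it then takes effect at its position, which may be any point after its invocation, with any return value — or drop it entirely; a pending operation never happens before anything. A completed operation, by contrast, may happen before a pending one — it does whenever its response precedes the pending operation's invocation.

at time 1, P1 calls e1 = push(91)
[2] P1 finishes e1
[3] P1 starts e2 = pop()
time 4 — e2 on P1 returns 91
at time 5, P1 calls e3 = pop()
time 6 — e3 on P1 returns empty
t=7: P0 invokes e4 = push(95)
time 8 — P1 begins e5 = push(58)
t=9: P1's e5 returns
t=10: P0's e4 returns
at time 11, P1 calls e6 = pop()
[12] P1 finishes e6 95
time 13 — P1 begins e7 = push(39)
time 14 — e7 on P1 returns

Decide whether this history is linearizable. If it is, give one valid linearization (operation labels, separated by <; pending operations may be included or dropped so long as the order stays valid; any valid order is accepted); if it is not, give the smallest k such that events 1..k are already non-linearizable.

after step 1 (e1 push(91)): stack <91>
after step 2 (e2 pop() → 91): stack <>
after step 3 (e3 pop() → empty): stack <>
after step 4 (e5 push(58)): stack <58>
after step 5 (e4 push(95)): stack <58,95>
after step 6 (e6 pop() → 95): stack <58>
after step 7 (e7 push(39)): stack <58,39>

linearizable — witness: e1 < e2 < e3 < e5 < e4 < e6 < e7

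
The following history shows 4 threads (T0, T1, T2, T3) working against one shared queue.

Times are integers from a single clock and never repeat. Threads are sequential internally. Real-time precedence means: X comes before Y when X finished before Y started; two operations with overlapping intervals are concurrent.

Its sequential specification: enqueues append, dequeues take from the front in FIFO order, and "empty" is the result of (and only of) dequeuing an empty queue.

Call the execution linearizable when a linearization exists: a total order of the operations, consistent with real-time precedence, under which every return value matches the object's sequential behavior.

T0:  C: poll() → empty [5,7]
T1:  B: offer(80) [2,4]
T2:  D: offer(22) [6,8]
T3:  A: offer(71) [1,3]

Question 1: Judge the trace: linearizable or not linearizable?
not linearizable

through event 6 a valid linearization exists; event 7 (C responding at time 7) ends that
every one of the 2 real-time-consistent orders over 3 completed queue ops fails the sequential spec
completion choices over the 1 pending operation (D) were checked; none helps
e.g. A, B, C (pending dropped): illegal at step 3, since C poll() → empty cannot apply there
e.g. B, A, C (pending dropped): illegal at step 3, since C poll() → empty cannot apply there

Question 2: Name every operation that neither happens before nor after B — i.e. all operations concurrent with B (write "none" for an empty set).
Answer: A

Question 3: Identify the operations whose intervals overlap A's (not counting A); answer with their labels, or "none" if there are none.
Answer: B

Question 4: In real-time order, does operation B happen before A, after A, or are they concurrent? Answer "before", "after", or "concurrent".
Answer: concurrent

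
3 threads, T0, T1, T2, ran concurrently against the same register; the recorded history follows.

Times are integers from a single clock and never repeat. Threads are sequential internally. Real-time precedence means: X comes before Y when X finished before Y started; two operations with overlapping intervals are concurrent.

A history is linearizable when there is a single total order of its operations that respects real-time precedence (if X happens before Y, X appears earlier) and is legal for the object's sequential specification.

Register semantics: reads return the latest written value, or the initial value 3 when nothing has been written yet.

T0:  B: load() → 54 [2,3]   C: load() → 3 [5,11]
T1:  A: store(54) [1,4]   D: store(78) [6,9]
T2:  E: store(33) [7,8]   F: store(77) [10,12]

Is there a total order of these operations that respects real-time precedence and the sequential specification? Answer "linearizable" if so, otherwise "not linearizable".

not linearizable

already the first 11 events (up to C's response at time 11) admit no linearization; the first 10 still do
real-time-consistent orders of the 5 completed operations: 12 — all fail the register replay
completion choices over the 1 pending operation (F) were checked; none helps
one such order, A, B, C, D, E (pending dropped), breaks at step 3 where C load() → 3 is illegal
one such order, A, B, C, E, D (pending dropped), breaks at step 3 where C load() → 3 is illegal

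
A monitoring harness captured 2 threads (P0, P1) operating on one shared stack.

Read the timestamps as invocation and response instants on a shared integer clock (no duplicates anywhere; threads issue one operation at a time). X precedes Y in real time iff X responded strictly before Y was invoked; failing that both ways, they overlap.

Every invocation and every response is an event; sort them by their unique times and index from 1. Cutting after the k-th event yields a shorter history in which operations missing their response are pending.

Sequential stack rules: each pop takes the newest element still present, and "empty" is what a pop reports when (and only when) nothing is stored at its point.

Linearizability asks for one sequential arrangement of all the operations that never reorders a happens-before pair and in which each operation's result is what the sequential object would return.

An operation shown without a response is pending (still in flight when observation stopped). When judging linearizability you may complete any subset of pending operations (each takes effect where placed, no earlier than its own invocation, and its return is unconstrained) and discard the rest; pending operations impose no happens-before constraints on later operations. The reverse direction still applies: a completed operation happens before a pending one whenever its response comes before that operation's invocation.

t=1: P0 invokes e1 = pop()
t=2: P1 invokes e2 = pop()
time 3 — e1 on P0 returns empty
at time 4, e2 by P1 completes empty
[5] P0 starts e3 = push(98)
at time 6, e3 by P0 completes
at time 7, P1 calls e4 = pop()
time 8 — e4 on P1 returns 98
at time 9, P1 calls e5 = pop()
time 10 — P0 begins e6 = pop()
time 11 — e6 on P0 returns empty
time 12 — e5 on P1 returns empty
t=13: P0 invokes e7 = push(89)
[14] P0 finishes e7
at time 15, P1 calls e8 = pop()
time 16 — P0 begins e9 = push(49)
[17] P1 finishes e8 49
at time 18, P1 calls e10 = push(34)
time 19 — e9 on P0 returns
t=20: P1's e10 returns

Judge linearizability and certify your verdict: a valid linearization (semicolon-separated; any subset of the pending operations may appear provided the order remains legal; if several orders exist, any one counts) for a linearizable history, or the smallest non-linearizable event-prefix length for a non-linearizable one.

linearizable — witness: e1; e2; e3; e4; e5; e6; e7; e9; e8; e10

1. e1 pop() → empty, leaving stack <>
2. e2 pop() → empty, leaving stack <>
3. e3 push(98), leaving stack <98>
4. e4 pop() → 98, leaving stack <>
5. e5 pop() → empty, leaving stack <>
6. e6 pop() → empty, leaving stack <>
7. e7 push(89), leaving stack <89>
8. e9 push(49), leaving stack <89,49>
9. e8 pop() → 49, leaving stack <89>
10. e10 push(34), leaving stack <89,34>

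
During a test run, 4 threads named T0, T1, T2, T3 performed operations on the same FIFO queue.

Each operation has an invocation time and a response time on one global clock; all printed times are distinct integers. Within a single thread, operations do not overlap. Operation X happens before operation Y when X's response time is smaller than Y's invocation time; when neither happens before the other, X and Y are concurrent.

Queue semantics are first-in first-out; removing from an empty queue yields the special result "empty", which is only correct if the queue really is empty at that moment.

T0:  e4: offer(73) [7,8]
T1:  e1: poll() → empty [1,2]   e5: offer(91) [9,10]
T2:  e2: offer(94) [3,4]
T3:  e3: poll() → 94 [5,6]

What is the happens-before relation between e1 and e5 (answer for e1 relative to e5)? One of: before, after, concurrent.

before

e1 spans [1,2], e5 spans [9,10]
resp(e1)=2 < inv(e5)=9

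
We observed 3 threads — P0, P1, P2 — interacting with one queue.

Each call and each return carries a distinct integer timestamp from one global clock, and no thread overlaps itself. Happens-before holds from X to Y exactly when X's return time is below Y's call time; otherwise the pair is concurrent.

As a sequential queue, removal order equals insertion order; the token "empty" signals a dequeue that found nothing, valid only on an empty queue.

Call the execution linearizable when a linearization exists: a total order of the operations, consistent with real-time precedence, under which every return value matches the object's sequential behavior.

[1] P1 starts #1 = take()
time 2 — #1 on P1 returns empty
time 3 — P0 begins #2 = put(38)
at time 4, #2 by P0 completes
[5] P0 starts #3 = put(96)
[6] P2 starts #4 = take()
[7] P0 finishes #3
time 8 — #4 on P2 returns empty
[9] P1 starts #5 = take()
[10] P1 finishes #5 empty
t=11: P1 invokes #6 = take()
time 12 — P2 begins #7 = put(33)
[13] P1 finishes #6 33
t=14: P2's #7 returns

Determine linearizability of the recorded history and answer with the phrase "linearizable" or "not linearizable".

not linearizable

prefix check: 1..7 passes, 1..8 fails once #4's time-8 response joins
all 2 real-time-respecting orders fail — 4 completed queue operations, no legal replay
one such order, #1, #2, #3, #4, breaks at step 4 where #4 take() → empty is illegal
one such order, #1, #2, #4, #3, breaks at step 3 where #4 take() → empty is illegal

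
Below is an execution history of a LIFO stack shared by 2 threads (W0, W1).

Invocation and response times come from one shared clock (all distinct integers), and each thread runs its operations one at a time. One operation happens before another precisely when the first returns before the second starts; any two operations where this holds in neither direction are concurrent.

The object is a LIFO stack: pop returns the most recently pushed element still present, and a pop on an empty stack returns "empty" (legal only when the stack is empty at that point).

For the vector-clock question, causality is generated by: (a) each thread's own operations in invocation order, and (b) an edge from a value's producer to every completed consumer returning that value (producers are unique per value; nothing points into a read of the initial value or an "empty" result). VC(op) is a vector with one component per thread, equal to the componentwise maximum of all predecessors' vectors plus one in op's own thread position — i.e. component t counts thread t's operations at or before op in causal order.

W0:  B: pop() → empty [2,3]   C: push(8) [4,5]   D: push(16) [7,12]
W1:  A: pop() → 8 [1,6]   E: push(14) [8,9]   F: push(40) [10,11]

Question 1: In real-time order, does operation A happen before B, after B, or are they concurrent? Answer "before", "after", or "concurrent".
A spans [1,6], B spans [2,3]
the intervals overlap in both directions

concurrent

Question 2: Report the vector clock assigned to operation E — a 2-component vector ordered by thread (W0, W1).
no predecessors for B (invoked 2): W0 increments from zero → (1, 0)
VC(C, invoked at 4): max of VC(B)=(1, 0), then +1 on thread W0 → (2, 0)
VC(A, invoked at 1): max of VC(C)=(2, 0), then +1 on thread W1 → (2, 1)
VC(D, invoked at 7): max of VC(C)=(2, 0), then +1 on thread W0 → (3, 0)
VC(E, invoked at 8): max of VC(A)=(2, 1), then +1 on thread W1 → (2, 2)
VC(F, invoked at 10): max of VC(E)=(2, 2), then +1 on thread W1 → (2, 3)
target: VC(E) = (2, 2)

(2, 2)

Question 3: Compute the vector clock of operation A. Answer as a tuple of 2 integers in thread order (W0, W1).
B (invocation 2): nothing precedes it; W0's component alone gives (1, 0)
C (invocation 4): componentwise max over VC(B)=(1, 0), +1 at W0, giving (2, 0)
A (invocation 1): componentwise max over VC(C)=(2, 0), +1 at W1, giving (2, 1)
D (invocation 7): componentwise max over VC(C)=(2, 0), +1 at W0, giving (3, 0)
E (invocation 8): componentwise max over VC(A)=(2, 1), +1 at W1, giving (2, 2)
F (invocation 10): componentwise max over VC(E)=(2, 2), +1 at W1, giving (2, 3)
target: VC(A) = (2, 1)

(2, 1)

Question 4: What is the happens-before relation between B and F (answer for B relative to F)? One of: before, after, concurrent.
B spans [2,3], F spans [10,11]
resp(B)=3 < inv(F)=10

before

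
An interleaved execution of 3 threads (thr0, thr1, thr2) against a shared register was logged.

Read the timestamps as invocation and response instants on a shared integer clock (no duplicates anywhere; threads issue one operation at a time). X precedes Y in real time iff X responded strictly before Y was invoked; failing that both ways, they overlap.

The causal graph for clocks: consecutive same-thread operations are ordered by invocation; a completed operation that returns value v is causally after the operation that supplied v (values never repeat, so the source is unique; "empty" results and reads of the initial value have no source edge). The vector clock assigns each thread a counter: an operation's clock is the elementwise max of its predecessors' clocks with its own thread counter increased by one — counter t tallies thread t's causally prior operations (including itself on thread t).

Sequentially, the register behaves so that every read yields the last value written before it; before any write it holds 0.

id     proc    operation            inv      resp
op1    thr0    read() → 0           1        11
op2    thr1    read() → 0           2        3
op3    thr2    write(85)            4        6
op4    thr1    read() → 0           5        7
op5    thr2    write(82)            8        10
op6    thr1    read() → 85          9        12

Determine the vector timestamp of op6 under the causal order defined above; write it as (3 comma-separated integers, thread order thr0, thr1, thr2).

invoked at 4, op3 has no predecessors; its own thr2 bump gives (0, 0, 1)
invoked at 2, op2 has no predecessors; its own thr1 bump gives (0, 1, 0)
invoked at 1, op1 has no predecessors; its own thr0 bump gives (1, 0, 0)
merge at op5 (invoked 8): VC(op3)=(0, 0, 1), own-thread bump on thr2 → (0, 0, 2)
merge at op4 (invoked 5): VC(op2)=(0, 1, 0), own-thread bump on thr1 → (0, 2, 0)
merge at op6 (invoked 9): VC(op3)=(0, 0, 1), VC(op4)=(0, 2, 0), own-thread bump on thr1 → (0, 3, 1)
target: VC(op6) = (0, 3, 1)

(0, 3, 1)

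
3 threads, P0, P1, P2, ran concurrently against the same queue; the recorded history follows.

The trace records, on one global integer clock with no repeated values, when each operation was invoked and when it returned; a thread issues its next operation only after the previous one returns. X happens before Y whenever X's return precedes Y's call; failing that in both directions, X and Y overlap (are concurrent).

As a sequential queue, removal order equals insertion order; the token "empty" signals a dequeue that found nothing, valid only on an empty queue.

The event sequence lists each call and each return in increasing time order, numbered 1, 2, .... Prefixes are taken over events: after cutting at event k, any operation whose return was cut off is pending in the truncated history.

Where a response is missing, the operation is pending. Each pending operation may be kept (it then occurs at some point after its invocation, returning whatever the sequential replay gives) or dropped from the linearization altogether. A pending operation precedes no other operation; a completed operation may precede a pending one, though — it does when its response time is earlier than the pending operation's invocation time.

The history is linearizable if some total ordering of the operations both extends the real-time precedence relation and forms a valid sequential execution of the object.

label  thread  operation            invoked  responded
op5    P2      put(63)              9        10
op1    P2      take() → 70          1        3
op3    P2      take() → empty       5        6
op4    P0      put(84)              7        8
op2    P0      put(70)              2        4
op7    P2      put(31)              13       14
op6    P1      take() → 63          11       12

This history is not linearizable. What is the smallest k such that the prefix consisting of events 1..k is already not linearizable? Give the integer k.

one valid order for events 1..11 is op2, op1, op3, op4, op5:
step 1: op2 put(70) — queue <70>
step 2: op1 take() → 70 — queue <>
step 3: op3 take() → empty — queue <>
step 4: op4 put(84) — queue <84>
step 5: op5 put(63) — queue <84,63>
with event 12 included (op6 responding at time 12), all real-time-consistent orders fail
for example op1, op2, op3, op4, op5, op6 fails at step 1: op1 take() → 70 is not legal there
for example op2, op1, op3, op4, op5, op6 fails at step 6: op6 take() → 63 is not legal there

12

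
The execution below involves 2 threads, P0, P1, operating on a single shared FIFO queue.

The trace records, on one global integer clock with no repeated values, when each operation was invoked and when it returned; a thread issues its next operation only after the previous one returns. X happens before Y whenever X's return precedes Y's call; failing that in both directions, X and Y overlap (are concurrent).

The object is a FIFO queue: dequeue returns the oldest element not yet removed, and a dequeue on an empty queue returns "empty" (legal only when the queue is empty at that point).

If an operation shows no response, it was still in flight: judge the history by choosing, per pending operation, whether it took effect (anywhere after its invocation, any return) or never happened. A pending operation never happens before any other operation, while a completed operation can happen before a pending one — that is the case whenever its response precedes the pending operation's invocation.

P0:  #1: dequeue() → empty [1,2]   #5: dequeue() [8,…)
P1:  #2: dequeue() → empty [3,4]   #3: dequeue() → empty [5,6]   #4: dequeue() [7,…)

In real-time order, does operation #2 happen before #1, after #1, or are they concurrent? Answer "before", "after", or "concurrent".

after

#2 spans [3,4], #1 spans [1,2]
resp(#1)=2 < inv(#2)=3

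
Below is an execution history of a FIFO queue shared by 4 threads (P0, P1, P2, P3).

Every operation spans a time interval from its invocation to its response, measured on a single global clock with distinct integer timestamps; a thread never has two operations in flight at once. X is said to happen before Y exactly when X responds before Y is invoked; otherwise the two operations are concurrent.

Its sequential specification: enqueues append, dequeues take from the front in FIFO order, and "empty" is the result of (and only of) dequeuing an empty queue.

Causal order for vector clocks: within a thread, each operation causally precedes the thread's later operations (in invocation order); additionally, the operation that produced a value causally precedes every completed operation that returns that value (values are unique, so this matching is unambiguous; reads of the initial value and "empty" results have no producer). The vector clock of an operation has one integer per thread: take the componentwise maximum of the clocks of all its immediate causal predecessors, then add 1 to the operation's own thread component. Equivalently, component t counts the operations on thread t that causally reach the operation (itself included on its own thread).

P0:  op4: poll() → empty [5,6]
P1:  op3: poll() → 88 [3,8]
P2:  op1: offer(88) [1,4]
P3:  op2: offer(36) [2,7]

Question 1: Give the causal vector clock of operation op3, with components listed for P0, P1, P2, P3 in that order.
VC(op2, invoked at 2): no causal predecessors; +1 on P3 → (0, 0, 0, 1)
VC(op1, invoked at 1): no causal predecessors; +1 on P2 → (0, 0, 1, 0)
VC(op4, invoked at 5): no causal predecessors; +1 on P0 → (1, 0, 0, 0)
VC(op3, invoked at 3): max of VC(op1)=(0, 0, 1, 0), then +1 on thread P1 → (0, 1, 1, 0)
target: VC(op3) = (0, 1, 1, 0)

(0, 1, 1, 0)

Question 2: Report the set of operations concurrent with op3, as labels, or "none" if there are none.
op3 spans [3,8]: anything still running between times 3 and 8 counts as concurrent
op1 [1,4]: concurrent
op2 [2,7]: concurrent
op4 [5,6]: concurrent

op1, op2, op4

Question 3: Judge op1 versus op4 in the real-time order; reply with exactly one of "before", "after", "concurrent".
op1 spans [1,4], op4 spans [5,6]
resp(op1)=4 < inv(op4)=5

before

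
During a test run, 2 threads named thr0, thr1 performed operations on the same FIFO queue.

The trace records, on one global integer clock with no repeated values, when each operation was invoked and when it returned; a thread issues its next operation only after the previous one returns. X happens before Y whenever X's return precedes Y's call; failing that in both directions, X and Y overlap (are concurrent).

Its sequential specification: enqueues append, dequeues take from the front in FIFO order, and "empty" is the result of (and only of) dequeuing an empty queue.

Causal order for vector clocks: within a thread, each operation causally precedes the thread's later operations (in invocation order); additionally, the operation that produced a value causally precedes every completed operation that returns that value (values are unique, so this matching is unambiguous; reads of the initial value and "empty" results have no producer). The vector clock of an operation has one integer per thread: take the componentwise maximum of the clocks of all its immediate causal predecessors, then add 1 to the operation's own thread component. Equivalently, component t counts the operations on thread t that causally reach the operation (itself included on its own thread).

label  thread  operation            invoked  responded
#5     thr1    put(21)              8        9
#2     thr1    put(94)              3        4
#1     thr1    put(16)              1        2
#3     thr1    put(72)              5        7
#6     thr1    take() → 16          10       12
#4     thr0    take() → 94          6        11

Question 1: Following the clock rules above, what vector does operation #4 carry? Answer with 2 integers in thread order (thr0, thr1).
#1 (invocation 1): nothing precedes it; thr1's component alone gives (0, 1)
#2 (invocation 3): componentwise max over VC(#1)=(0, 1), +1 at thr1, giving (0, 2)
#3 (invocation 5): componentwise max over VC(#2)=(0, 2), +1 at thr1, giving (0, 3)
#4 (invocation 6): componentwise max over VC(#2)=(0, 2), +1 at thr0, giving (1, 2)
#5 (invocation 8): componentwise max over VC(#3)=(0, 3), +1 at thr1, giving (0, 4)
#6 (invocation 10): componentwise max over VC(#1)=(0, 1), VC(#5)=(0, 4), +1 at thr1, giving (0, 5)
target: VC(#4) = (1, 2)

(1, 2)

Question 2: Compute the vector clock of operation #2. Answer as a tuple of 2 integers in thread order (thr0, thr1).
root op #1, invoked 1: fresh clock plus thr1's own tick → (0, 1)
VC(#2, invoked at 3): max of VC(#1)=(0, 1), then +1 on thread thr1 → (0, 2)
VC(#3, invoked at 5): max of VC(#2)=(0, 2), then +1 on thread thr1 → (0, 3)
VC(#4, invoked at 6): max of VC(#2)=(0, 2), then +1 on thread thr0 → (1, 2)
VC(#5, invoked at 8): max of VC(#3)=(0, 3), then +1 on thread thr1 → (0, 4)
VC(#6, invoked at 10): max of VC(#1)=(0, 1), VC(#5)=(0, 4), then +1 on thread thr1 → (0, 5)
target: VC(#2) = (0, 2)

(0, 2)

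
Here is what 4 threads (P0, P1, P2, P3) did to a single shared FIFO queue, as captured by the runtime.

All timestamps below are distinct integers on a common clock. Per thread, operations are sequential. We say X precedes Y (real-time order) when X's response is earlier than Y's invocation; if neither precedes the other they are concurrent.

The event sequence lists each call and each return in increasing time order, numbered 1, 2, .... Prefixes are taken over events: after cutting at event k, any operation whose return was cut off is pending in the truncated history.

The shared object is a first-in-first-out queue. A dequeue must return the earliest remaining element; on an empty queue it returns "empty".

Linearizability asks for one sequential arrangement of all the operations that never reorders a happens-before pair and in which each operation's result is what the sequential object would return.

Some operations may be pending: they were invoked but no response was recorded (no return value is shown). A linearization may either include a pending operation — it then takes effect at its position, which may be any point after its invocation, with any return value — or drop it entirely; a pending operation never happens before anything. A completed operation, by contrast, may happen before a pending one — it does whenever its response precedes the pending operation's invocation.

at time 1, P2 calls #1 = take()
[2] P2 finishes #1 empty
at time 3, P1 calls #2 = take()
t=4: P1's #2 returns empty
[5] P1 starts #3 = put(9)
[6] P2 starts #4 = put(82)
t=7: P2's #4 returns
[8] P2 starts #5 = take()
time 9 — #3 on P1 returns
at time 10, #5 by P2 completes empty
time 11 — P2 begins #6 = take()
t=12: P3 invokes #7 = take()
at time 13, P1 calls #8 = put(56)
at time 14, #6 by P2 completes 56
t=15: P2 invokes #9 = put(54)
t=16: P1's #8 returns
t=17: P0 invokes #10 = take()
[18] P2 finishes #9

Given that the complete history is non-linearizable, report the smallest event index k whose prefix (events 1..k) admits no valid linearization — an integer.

events 1..9 are linearizable, e.g. via #1, #2, #3, #4:
1. #1 take() → empty, leaving queue <>
2. #2 take() → empty, leaving queue <>
3. #3 put(9), leaving queue <9>
4. #4 put(82), leaving queue <9,82>
event 10 — #5's response, time 10 — after it, nothing linearizes
sample order #1, #2, #3, #4, #5 stalls at step 5 — #5 take() → empty has no legal effect
sample order #1, #2, #4, #3, #5 stalls at step 5 — #5 take() → empty has no legal effect

10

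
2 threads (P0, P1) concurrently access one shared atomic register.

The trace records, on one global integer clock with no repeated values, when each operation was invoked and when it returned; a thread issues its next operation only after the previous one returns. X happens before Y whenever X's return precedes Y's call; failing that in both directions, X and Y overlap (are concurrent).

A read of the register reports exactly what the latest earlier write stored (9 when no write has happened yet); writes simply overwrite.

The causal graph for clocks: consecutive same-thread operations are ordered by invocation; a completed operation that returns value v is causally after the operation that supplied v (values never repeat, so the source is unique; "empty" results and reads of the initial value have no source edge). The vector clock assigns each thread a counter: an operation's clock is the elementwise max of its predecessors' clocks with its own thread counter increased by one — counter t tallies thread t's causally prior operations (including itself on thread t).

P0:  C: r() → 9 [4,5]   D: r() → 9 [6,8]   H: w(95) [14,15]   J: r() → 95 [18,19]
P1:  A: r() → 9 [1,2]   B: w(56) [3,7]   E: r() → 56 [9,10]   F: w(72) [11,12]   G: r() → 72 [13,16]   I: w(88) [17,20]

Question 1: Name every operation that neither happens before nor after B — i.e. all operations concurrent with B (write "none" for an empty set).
C, D

B spans [3,7]: anything still running between times 3 and 7 counts as concurrent
A [1,2]: before
C [4,5]: concurrent
D [6,8]: concurrent
E [9,10]: after
F [11,12]: after
G [13,16]: after
H [14,15]: after
I [17,20]: after
J [18,19]: after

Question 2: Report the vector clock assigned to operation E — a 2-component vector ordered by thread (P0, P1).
(0, 3)

invoked at 1, A has no predecessors; its own P1 bump gives (0, 1)
invoked at 4, C has no predecessors; its own P0 bump gives (1, 0)
B, invoked 3, takes VC(A)=(0, 1) under max, adds 1 for P1 → (0, 2)
D, invoked 6, takes VC(C)=(1, 0) under max, adds 1 for P0 → (2, 0)
E, invoked 9, takes VC(B)=(0, 2) under max, adds 1 for P1 → (0, 3)
H, invoked 14, takes VC(D)=(2, 0) under max, adds 1 for P0 → (3, 0)
F, invoked 11, takes VC(E)=(0, 3) under max, adds 1 for P1 → (0, 4)
J, invoked 18, takes VC(H)=(3, 0) under max, adds 1 for P0 → (4, 0)
G, invoked 13, takes VC(F)=(0, 4) under max, adds 1 for P1 → (0, 5)
I, invoked 17, takes VC(G)=(0, 5) under max, adds 1 for P1 → (0, 6)
target: VC(E) = (0, 3)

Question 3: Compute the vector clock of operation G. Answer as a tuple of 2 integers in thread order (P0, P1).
(0, 5)

A (invocation 1): nothing precedes it; P1's component alone gives (0, 1)
C (invocation 4): nothing precedes it; P0's component alone gives (1, 0)
from VC(A)=(0, 1), B (invoked 3) maxes components and bumps P1 → (0, 2)
from VC(C)=(1, 0), D (invoked 6) maxes components and bumps P0 → (2, 0)
from VC(B)=(0, 2), E (invoked 9) maxes components and bumps P1 → (0, 3)
from VC(D)=(2, 0), H (invoked 14) maxes components and bumps P0 → (3, 0)
from VC(E)=(0, 3), F (invoked 11) maxes components and bumps P1 → (0, 4)
from VC(H)=(3, 0), J (invoked 18) maxes components and bumps P0 → (4, 0)
from VC(F)=(0, 4), G (invoked 13) maxes components and bumps P1 → (0, 5)
from VC(G)=(0, 5), I (invoked 17) maxes components and bumps P1 → (0, 6)
target: VC(G) = (0, 5)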